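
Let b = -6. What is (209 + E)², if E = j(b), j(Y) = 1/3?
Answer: 394384/9 ≈ 43820.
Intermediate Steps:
j(Y) = ⅓
E = ⅓ ≈ 0.33333
(209 + E)² = (209 + ⅓)² = (628/3)² = 394384/9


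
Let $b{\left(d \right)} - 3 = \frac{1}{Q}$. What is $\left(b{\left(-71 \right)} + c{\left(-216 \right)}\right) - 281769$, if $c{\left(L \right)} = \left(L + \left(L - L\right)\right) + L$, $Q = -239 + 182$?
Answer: $- \frac{16085287}{57} \approx -2.822 \cdot 10^{5}$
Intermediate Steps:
$Q = -57$
$b{\left(d \right)} = \frac{170}{57}$ ($b{\left(d \right)} = 3 + \frac{1}{-57} = 3 - \frac{1}{57} = \frac{170}{57}$)
$c{\left(L \right)} = 2 L$ ($c{\left(L \right)} = \left(L + 0\right) + L = L + L = 2 L$)
$\left(b{\left(-71 \right)} + c{\left(-216 \right)}\right) - 281769 = \left(\frac{170}{57} + 2 \left(-216\right)\right) - 281769 = \left(\frac{170}{57} - 432\right) - 281769 = - \frac{24454}{57} - 281769 = - \frac{16085287}{57}$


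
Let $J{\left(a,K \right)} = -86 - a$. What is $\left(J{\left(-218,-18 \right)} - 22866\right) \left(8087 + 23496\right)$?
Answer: $-718007922$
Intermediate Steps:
$\left(J{\left(-218,-18 \right)} - 22866\right) \left(8087 + 23496\right) = \left(\left(-86 - -218\right) - 22866\right) \left(8087 + 23496\right) = \left(\left(-86 + 218\right) - 22866\right) 31583 = \left(132 - 22866\right) 31583 = \left(-22734\right) 31583 = -718007922$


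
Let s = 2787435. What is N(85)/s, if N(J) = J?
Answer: 17/557487 ≈ 3.0494e-5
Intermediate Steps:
N(85)/s = 85/2787435 = 85*(1/2787435) = 17/557487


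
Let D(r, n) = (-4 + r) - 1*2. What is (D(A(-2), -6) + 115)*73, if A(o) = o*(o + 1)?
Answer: 8103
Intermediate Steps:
A(o) = o*(1 + o)
D(r, n) = -6 + r (D(r, n) = (-4 + r) - 2 = -6 + r)
(D(A(-2), -6) + 115)*73 = ((-6 - 2*(1 - 2)) + 115)*73 = ((-6 - 2*(-1)) + 115)*73 = ((-6 + 2) + 115)*73 = (-4 + 115)*73 = 111*73 = 8103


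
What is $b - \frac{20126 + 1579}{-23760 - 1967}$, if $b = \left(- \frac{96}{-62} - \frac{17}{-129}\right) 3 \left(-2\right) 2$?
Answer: $- \frac{662506087}{34294091} \approx -19.318$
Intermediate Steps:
$b = - \frac{26876}{1333}$ ($b = \left(\left(-96\right) \left(- \frac{1}{62}\right) - - \frac{17}{129}\right) \left(\left(-6\right) 2\right) = \left(\frac{48}{31} + \frac{17}{129}\right) \left(-12\right) = \frac{6719}{3999} \left(-12\right) = - \frac{26876}{1333} \approx -20.162$)
$b - \frac{20126 + 1579}{-23760 - 1967} = - \frac{26876}{1333} - \frac{20126 + 1579}{-23760 - 1967} = - \frac{26876}{1333} - \frac{21705}{-25727} = - \frac{26876}{1333} - 21705 \left(- \frac{1}{25727}\right) = - \frac{26876}{1333} - - \frac{21705}{25727} = - \frac{26876}{1333} + \frac{21705}{25727} = - \frac{662506087}{34294091}$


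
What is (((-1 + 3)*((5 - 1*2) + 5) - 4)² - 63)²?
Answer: 6561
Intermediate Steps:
(((-1 + 3)*((5 - 1*2) + 5) - 4)² - 63)² = ((2*((5 - 2) + 5) - 4)² - 63)² = ((2*(3 + 5) - 4)² - 63)² = ((2*8 - 4)² - 63)² = ((16 - 4)² - 63)² = (12² - 63)² = (144 - 63)² = 81² = 6561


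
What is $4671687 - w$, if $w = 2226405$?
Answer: $2445282$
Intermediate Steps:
$4671687 - w = 4671687 - 2226405 = 2445282$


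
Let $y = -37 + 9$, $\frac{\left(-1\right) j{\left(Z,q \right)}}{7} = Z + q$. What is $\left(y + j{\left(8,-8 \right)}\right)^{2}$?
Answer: $784$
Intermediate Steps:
$j{\left(Z,q \right)} = - 7 Z - 7 q$ ($j{\left(Z,q \right)} = - 7 \left(Z + q\right) = - 7 Z - 7 q$)
$y = -28$
$\left(y + j{\left(8,-8 \right)}\right)^{2} = \left(-28 - 0\right)^{2} = \left(-28 + \left(-56 + 56\right)\right)^{2} = \left(-28 + 0\right)^{2} = \left(-28\right)^{2} = 784$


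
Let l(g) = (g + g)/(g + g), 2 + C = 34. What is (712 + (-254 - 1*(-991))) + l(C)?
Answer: 1450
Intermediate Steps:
C = 32 (C = -2 + 34 = 32)
l(g) = 1 (l(g) = (2*g)/((2*g)) = (2*g)*(1/(2*g)) = 1)
(712 + (-254 - 1*(-991))) + l(C) = (712 + (-254 - 1*(-991))) + 1 = (712 + (-254 + 991)) + 1 = (712 + 737) + 1 = 1449 + 1 = 1450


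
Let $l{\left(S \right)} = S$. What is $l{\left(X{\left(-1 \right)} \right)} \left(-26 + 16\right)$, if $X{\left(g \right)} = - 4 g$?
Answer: $-40$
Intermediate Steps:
$l{\left(X{\left(-1 \right)} \right)} \left(-26 + 16\right) = \left(-4\right) \left(-1\right) \left(-26 + 16\right) = 4 \left(-10\right) = -40$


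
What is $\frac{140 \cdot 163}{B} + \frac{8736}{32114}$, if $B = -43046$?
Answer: $- \frac{89197906}{345594811} \approx -0.2581$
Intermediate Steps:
$\frac{140 \cdot 163}{B} + \frac{8736}{32114} = \frac{140 \cdot 163}{-43046} + \frac{8736}{32114} = 22820 \left(- \frac{1}{43046}\right) + 8736 \cdot \frac{1}{32114} = - \frac{11410}{21523} + \frac{4368}{16057} = - \frac{89197906}{345594811}$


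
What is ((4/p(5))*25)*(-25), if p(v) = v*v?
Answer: -100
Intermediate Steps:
p(v) = v**2
((4/p(5))*25)*(-25) = ((4/(5**2))*25)*(-25) = ((4/25)*25)*(-25) = 4*(-25) = -100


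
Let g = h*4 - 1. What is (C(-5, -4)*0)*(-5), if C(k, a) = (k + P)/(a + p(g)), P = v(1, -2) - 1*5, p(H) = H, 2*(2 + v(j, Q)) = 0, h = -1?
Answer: 0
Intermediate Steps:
v(j, Q) = -2 (v(j, Q) = -2 + (1/2)*0 = -2 + 0 = -2)
g = -5 (g = -1*4 - 1 = -4 - 1 = -5)
P = -7 (P = -2 - 1*5 = -2 - 5 = -7)
C(k, a) = (-7 + k)/(-5 + a) (C(k, a) = (k - 7)/(a - 5) = (-7 + k)/(-5 + a))
(C(-5, -4)*0)*(-5) = (((-7 - 5)/(-5 - 4))*0)*(-5) = ((-12/(-9))*0)*(-5) = (-1/9*(-12)*0)*(-5) = ((4/3)*0)*(-5) = 0*(-5) = 0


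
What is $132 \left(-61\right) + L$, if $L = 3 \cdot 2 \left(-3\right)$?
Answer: $-8070$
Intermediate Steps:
$L = -18$ ($L = 6 \left(-3\right) = -18$)
$132 \left(-61\right) + L = 132 \left(-61\right) - 18 = -8052 - 18 = -8070$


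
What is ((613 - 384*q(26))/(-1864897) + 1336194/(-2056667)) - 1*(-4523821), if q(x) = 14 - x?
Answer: 17350986811073460054/3835472118299 ≈ 4.5238e+6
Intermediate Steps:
((613 - 384*q(26))/(-1864897) + 1336194/(-2056667)) - 1*(-4523821) = ((613 - 384*(14 - 1*26))/(-1864897) + 1336194/(-2056667)) - 1*(-4523821) = ((613 - 384*(14 - 26))*(-1/1864897) + 1336194*(-1/2056667)) + 4523821 = ((613 - 384*(-12))*(-1/1864897) - 1336194/2056667) + 4523821 = ((613 + 4608)*(-1/1864897) - 1336194/2056667) + 4523821 = (5221*(-1/1864897) - 1336194/2056667) + 4523821 = (-5221/1864897 - 1336194/2056667) + 4523821 = -2502602040425/3835472118299 + 4523821 = 17350986811073460054/3835472118299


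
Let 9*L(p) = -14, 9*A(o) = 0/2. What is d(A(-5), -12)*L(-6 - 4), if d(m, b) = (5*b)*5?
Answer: 1400/3 ≈ 466.67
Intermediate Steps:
A(o) = 0 (A(o) = (0/2)/9 = (0*(½))/9 = (⅑)*0 = 0)
d(m, b) = 25*b
L(p) = -14/9 (L(p) = (⅑)*(-14) = -14/9)
d(A(-5), -12)*L(-6 - 4) = (25*(-12))*(-14/9) = -300*(-14/9) = 1400/3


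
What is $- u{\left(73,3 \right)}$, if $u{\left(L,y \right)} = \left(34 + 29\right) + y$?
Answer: $-66$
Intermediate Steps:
$u{\left(L,y \right)} = 63 + y$
$- u{\left(73,3 \right)} = - (63 + 3) = \left(-1\right) 66 = -66$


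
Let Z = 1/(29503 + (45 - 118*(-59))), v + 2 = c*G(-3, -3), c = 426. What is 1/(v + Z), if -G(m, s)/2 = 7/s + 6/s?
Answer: 36510/134721901 ≈ 0.00027100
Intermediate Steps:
G(m, s) = -26/s (G(m, s) = -2*(7/s + 6/s) = -26/s)
v = 3690 (v = -2 + 426*(-26/(-3)) = -2 + 426*(-26*(-⅓)) = -2 + 426*(26/3) = -2 + 3692 = 3690)
Z = 1/36510 (Z = 1/(29503 + (45 + 6962)) = 1/(29503 + 7007) = 1/36510 ≈ 2.7390e-5)
1/(v + Z) = 1/(3690 + 1/36510) = 1/(134721901/36510) = 36510/134721901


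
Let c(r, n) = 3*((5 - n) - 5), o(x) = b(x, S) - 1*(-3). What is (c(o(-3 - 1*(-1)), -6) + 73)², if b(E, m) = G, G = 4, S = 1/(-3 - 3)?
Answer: 8281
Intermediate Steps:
S = -⅙ (S = 1/(-6) = -⅙ ≈ -0.16667)
b(E, m) = 4
o(x) = 7 (o(x) = 4 - 1*(-3) = 4 + 3 = 7)
c(r, n) = -3*n (c(r, n) = 3*(-n) = -3*n)
(c(o(-3 - 1*(-1)), -6) + 73)² = (-3*(-6) + 73)² = (18 + 73)² = 91² = 8281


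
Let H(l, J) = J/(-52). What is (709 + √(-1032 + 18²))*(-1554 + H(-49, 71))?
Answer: -57343211/52 - 80879*I*√177/26 ≈ -1.1028e+6 - 41386.0*I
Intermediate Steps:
H(l, J) = -J/52 (H(l, J) = J*(-1/52) = -J/52)
(709 + √(-1032 + 18²))*(-1554 + H(-49, 71)) = (709 + √(-1032 + 18²))*(-1554 - 1/52*71) = (709 + √(-1032 + 324))*(-1554 - 71/52) = (709 + √(-708))*(-80879/52) = (709 + 2*I*√177)*(-80879/52) = -57343211/52 - 80879*I*√177/26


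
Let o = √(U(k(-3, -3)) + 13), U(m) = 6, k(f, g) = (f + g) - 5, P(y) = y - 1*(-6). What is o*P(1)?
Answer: 7*√19 ≈ 30.512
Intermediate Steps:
P(y) = 6 + y (P(y) = y + 6 = 6 + y)
k(f, g) = -5 + f + g
o = √19 (o = √(6 + 13) = √19 ≈ 4.3589)
o*P(1) = √19*(6 + 1) = √19*7 = 7*√19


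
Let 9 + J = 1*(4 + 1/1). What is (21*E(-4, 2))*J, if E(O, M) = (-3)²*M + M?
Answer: -1680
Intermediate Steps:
E(O, M) = 10*M (E(O, M) = 9*M + M = 10*M)
J = -4 (J = -9 + 1*(4 + 1/1) = -9 + 1*(4 + 1) = -9 + 1*5 = -9 + 5 = -4)
(21*E(-4, 2))*J = (21*(10*2))*(-4) = (21*20)*(-4) = 420*(-4) = -1680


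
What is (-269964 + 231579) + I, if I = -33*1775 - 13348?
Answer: -110308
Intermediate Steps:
I = -71923 (I = -58575 - 13348 = -71923)
(-269964 + 231579) + I = (-269964 + 231579) - 71923 = -38385 - 71923 = -110308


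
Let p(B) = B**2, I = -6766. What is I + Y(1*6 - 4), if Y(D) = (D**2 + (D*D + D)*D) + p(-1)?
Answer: -6749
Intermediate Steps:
Y(D) = 1 + D**2 + D*(D + D**2) (Y(D) = (D**2 + (D*D + D)*D) + (-1)**2 = (D**2 + (D**2 + D)*D) + 1 = (D**2 + (D + D**2)*D) + 1 = (D**2 + D*(D + D**2)) + 1 = 1 + D**2 + D*(D + D**2))
I + Y(1*6 - 4) = -6766 + (1 + (1*6 - 4)**3 + 2*(1*6 - 4)**2) = -6766 + (1 + (6 - 4)**3 + 2*(6 - 4)**2) = -6766 + (1 + 2**3 + 2*2**2) = -6766 + (1 + 8 + 2*4) = -6766 + (1 + 8 + 8) = -6766 + 17 = -6749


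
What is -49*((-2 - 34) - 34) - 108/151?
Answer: 517822/151 ≈ 3429.3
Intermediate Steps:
-49*((-2 - 34) - 34) - 108/151 = -49*(-36 - 34) - 108*1/151 = -49*(-70) - 108/151 = 3430 - 108/151 = 517822/151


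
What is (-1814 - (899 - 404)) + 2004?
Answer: -305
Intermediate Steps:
(-1814 - (899 - 404)) + 2004 = (-1814 - 1*495) + 2004 = (-1814 - 495) + 2004 = -2309 + 2004 = -305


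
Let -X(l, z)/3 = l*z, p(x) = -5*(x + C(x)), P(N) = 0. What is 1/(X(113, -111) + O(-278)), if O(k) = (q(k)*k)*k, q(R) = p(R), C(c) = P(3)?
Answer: 1/107462389 ≈ 9.3056e-9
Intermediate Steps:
C(c) = 0
p(x) = -5*x (p(x) = -5*(x + 0) = -5*x)
q(R) = -5*R
X(l, z) = -3*l*z
O(k) = -5*k³ (O(k) = ((-5*k)*k)*k = (-5*k²)*k = -5*k³)
1/(X(113, -111) + O(-278)) = 1/(-3*113*(-111) - 5*(-278)³) = 1/(37629 - 5*(-21484952)) = 1/(37629 + 107424760) = 1/107462389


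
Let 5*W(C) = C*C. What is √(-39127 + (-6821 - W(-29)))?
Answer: I*√1152905/5 ≈ 214.75*I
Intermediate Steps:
W(C) = C²/5 (W(C) = (C*C)/5 = C²/5)
√(-39127 + (-6821 - W(-29))) = √(-39127 + (-6821 - (-29)²/5)) = √(-39127 + (-6821 - 841/5)) = √(-39127 - 34946/5) = √(-230581/5) = I*√1152905/5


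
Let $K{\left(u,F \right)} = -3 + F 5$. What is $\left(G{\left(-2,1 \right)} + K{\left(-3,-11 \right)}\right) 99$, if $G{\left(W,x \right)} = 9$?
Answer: $-4851$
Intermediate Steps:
$K{\left(u,F \right)} = -3 + 5 F$
$\left(G{\left(-2,1 \right)} + K{\left(-3,-11 \right)}\right) 99 = \left(9 + \left(-3 + 5 \left(-11\right)\right)\right) 99 = \left(9 - 58\right) 99 = \left(-49\right) 99 = -4851$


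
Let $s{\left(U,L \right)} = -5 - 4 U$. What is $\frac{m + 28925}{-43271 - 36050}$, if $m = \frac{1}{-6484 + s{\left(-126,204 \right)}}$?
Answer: $- \frac{173116124}{474736185} \approx -0.36466$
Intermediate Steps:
$m = - \frac{1}{5985}$ ($m = \frac{1}{-6484 - -499} = \frac{1}{-6484 + \left(-5 + 504\right)} = \frac{1}{-6484 + 499} = \frac{1}{-5985} = - \frac{1}{5985} \approx -0.00016708$)
$\frac{m + 28925}{-43271 - 36050} = \frac{- \frac{1}{5985} + 28925}{-43271 - 36050} = \frac{173116124}{5985 \left(-79321\right)} = \frac{173116124}{5985} \left(- \frac{1}{79321}\right) = - \frac{173116124}{474736185}$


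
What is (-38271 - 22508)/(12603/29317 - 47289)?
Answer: 1781857943/1386359010 ≈ 1.2853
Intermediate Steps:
(-38271 - 22508)/(12603/29317 - 47289) = -60779/(12603*(1/29317) - 47289) = -60779/(12603/29317 - 47289) = -60779/(-1386359010/29317) = -60779*(-29317/1386359010) = 1781857943/1386359010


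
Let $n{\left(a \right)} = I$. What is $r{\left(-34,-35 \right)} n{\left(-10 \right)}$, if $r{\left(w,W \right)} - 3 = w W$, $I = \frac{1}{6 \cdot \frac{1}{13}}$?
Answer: $\frac{15509}{6} \approx 2584.8$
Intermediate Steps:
$I = \frac{13}{6}$ ($I = \frac{1}{6 \cdot \frac{1}{13}} = \frac{1}{\frac{6}{13}} = \frac{13}{6} \approx 2.1667$)
$n{\left(a \right)} = \frac{13}{6}$
$r{\left(w,W \right)} = 3 + W w$ ($r{\left(w,W \right)} = 3 + w W = 3 + W w$)
$r{\left(-34,-35 \right)} n{\left(-10 \right)} = \left(3 - -1190\right) \frac{13}{6} = \left(3 + 1190\right) \frac{13}{6} = 1193 \cdot \frac{13}{6} = \frac{15509}{6}$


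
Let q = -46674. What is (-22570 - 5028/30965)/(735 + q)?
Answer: 698885078/1422501135 ≈ 0.49131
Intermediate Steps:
(-22570 - 5028/30965)/(735 + q) = (-22570 - 5028/30965)/(735 - 46674) = (-22570 - 5028*1/30965)/(-45939) = (-22570 - 5028/30965)*(-1/45939) = -698885078/30965*(-1/45939) = 698885078/1422501135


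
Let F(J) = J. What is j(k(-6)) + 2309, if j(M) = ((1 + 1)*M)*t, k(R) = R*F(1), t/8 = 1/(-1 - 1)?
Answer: 2357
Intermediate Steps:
t = -4 (t = 8/(-1 - 1) = 8/(-2) = 8*(-½) = -4)
k(R) = R (k(R) = R*1 = R)
j(M) = -8*M (j(M) = ((1 + 1)*M)*(-4) = (2*M)*(-4) = -8*M)
j(k(-6)) + 2309 = -8*(-6) + 2309 = 48 + 2309 = 2357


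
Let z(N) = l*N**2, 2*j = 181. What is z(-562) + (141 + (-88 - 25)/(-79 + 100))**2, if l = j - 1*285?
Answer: -27083250074/441 ≈ -6.1413e+7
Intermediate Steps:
j = 181/2 (j = (1/2)*181 = 181/2 ≈ 90.500)
l = -389/2 (l = 181/2 - 1*285 = 181/2 - 285 = -389/2 ≈ -194.50)
z(N) = -389*N**2/2
z(-562) + (141 + (-88 - 25)/(-79 + 100))**2 = -389/2*(-562)**2 + (141 + (-88 - 25)/(-79 + 100))**2 = -389/2*315844 + (141 - 113/21)**2 = -61431658 + (141 - 113*1/21)**2 = -61431658 + (141 - 113/21)**2 = -61431658 + (2848/21)**2 = -61431658 + 8111104/441 = -27083250074/441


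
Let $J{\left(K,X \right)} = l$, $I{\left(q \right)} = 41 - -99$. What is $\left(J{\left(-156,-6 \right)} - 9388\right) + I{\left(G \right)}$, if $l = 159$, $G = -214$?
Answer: $-9089$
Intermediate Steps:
$I{\left(q \right)} = 140$ ($I{\left(q \right)} = 41 + 99 = 140$)
$J{\left(K,X \right)} = 159$
$\left(J{\left(-156,-6 \right)} - 9388\right) + I{\left(G \right)} = \left(159 - 9388\right) + 140 = -9229 + 140 = -9089$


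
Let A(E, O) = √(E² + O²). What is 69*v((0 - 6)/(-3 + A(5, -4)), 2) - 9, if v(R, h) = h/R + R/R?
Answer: 129 - 23*√41 ≈ -18.272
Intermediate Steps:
v(R, h) = 1 + h/R (v(R, h) = h/R + 1 = 1 + h/R)
69*v((0 - 6)/(-3 + A(5, -4)), 2) - 9 = 69*(((0 - 6)/(-3 + √(5² + (-4)²)) + 2)/(((0 - 6)/(-3 + √(5² + (-4)²))))) - 9 = 69*((-6/(-3 + √(25 + 16)) + 2)/((-6/(-3 + √(25 + 16))))) - 9 = 69*((-6/(-3 + √41) + 2)/((-6/(-3 + √41)))) - 9 = 69*((½ - √41/6)*(2 - 6/(-3 + √41))) - 9 = 69*(½ - √41/6)*(2 - 6/(-3 + √41)) - 9 = -9 + 69*(½ - √41/6)*(2 - 6/(-3 + √41))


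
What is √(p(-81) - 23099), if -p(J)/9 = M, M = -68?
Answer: I*√22487 ≈ 149.96*I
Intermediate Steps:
p(J) = 612 (p(J) = -9*(-68) = 612)
√(p(-81) - 23099) = √(612 - 23099) = √(-22487) = I*√22487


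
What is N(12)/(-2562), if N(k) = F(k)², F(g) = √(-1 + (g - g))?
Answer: 1/2562 ≈ 0.00039032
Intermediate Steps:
F(g) = I (F(g) = √(-1 + 0) = √(-1) = I)
N(k) = -1 (N(k) = I² = -1)
N(12)/(-2562) = -1/(-2562) = -1*(-1/2562) = 1/2562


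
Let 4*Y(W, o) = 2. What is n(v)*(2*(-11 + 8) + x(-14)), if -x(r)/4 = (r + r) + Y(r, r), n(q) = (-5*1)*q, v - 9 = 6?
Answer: -7800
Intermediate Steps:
v = 15 (v = 9 + 6 = 15)
Y(W, o) = 1/2 (Y(W, o) = (1/4)*2 = 1/2)
n(q) = -5*q
x(r) = -2 - 8*r (x(r) = -4*((r + r) + 1/2) = -4*(2*r + 1/2) = -4*(1/2 + 2*r) = -2 - 8*r)
n(v)*(2*(-11 + 8) + x(-14)) = (-5*15)*(2*(-11 + 8) + (-2 - 8*(-14))) = -75*(2*(-3) + (-2 + 112)) = -75*(-6 + 110) = -75*104 = -7800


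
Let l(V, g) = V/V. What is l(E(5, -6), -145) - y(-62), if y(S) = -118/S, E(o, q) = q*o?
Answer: -28/31 ≈ -0.90323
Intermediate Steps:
E(o, q) = o*q
l(V, g) = 1
l(E(5, -6), -145) - y(-62) = 1 - (-118)/(-62) = 1 - (-118)*(-1)/62 = 1 - 1*59/31 = 1 - 59/31 = -28/31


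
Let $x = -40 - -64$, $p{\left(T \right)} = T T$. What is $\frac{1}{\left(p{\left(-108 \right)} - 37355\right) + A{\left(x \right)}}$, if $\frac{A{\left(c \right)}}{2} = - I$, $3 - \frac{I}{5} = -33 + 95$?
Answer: $- \frac{1}{25101} \approx -3.9839 \cdot 10^{-5}$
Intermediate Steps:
$I = -295$ ($I = 15 - 5 \left(-33 + 95\right) = 15 - 310 = -295$)
$p{\left(T \right)} = T^{2}$
$x = 24$ ($x = -40 + 64 = 24$)
$A{\left(c \right)} = 590$ ($A{\left(c \right)} = 2 \left(\left(-1\right) \left(-295\right)\right) = 2 \cdot 295 = 590$)
$\frac{1}{\left(p{\left(-108 \right)} - 37355\right) + A{\left(x \right)}} = \frac{1}{\left(\left(-108\right)^{2} - 37355\right) + 590} = \frac{1}{\left(11664 - 37355\right) + 590} = \frac{1}{-25691 + 590} = \frac{1}{-25101} = - \frac{1}{25101}$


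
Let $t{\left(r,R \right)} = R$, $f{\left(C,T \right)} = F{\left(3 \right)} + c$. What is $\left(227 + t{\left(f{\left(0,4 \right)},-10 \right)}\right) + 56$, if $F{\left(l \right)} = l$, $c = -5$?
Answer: $273$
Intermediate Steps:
$f{\left(C,T \right)} = -2$ ($f{\left(C,T \right)} = 3 - 5 = -2$)
$\left(227 + t{\left(f{\left(0,4 \right)},-10 \right)}\right) + 56 = \left(227 - 10\right) + 56 = 217 + 56 = 273$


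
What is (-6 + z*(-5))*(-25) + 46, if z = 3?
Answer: 571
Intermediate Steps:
(-6 + z*(-5))*(-25) + 46 = (-6 + 3*(-5))*(-25) + 46 = (-6 - 15)*(-25) + 46 = -21*(-25) + 46 = 525 + 46 = 571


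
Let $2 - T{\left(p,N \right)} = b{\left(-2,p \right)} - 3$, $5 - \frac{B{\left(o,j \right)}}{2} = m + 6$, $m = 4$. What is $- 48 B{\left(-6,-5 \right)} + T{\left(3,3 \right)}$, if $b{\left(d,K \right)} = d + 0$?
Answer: $487$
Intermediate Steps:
$b{\left(d,K \right)} = d$
$B{\left(o,j \right)} = -10$ ($B{\left(o,j \right)} = 10 - 2 \left(4 + 6\right) = 10 - 20 = -10$)
$T{\left(p,N \right)} = 7$ ($T{\left(p,N \right)} = 2 - \left(-2 - 3\right) = 2 - -5 = 2 + 5 = 7$)
$- 48 B{\left(-6,-5 \right)} + T{\left(3,3 \right)} = \left(-48\right) \left(-10\right) + 7 = 480 + 7 = 487$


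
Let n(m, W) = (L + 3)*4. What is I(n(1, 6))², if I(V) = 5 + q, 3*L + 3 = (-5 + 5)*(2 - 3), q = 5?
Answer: 100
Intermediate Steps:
L = -1 (L = -1 + ((-5 + 5)*(2 - 3))/3 = -1 + (0*(-1))/3 = -1 + (⅓)*0 = -1 + 0 = -1)
n(m, W) = 8 (n(m, W) = (-1 + 3)*4 = 2*4 = 8)
I(V) = 10 (I(V) = 5 + 5 = 10)
I(n(1, 6))² = 10² = 100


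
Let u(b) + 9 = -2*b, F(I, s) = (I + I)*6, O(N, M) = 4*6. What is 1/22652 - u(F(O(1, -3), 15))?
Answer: 13251421/22652 ≈ 585.00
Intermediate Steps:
O(N, M) = 24
F(I, s) = 12*I (F(I, s) = (2*I)*6 = 12*I)
u(b) = -9 - 2*b
1/22652 - u(F(O(1, -3), 15)) = 1/22652 - (-9 - 24*24) = 1/22652 - (-9 - 2*288) = 1/22652 - (-9 - 576) = 1/22652 - 1*(-585) = 1/22652 + 585 = 13251421/22652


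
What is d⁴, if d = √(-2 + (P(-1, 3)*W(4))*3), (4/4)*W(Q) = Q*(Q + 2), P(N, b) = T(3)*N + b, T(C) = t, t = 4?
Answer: 5476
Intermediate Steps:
T(C) = 4
P(N, b) = b + 4*N (P(N, b) = 4*N + b = b + 4*N)
W(Q) = Q*(2 + Q) (W(Q) = Q*(Q + 2) = Q*(2 + Q))
d = I*√74 (d = √(-2 + ((3 + 4*(-1))*(4*(2 + 4)))*3) = √(-2 + ((3 - 4)*(4*6))*3) = √(-2 - 1*24*3) = √(-2 - 24*3) = √(-2 - 72) = √(-74) = I*√74 ≈ 8.6023*I)
d⁴ = (I*√74)⁴ = 5476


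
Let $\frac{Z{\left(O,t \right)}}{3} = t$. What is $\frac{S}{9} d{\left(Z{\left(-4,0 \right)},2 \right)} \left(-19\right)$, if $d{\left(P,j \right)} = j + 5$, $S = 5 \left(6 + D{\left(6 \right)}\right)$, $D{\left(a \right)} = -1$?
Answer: $- \frac{3325}{9} \approx -369.44$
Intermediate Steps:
$Z{\left(O,t \right)} = 3 t$
$S = 25$ ($S = 5 \left(6 - 1\right) = 5 \cdot 5 = 25$)
$d{\left(P,j \right)} = 5 + j$
$\frac{S}{9} d{\left(Z{\left(-4,0 \right)},2 \right)} \left(-19\right) = \frac{25}{9} \left(5 + 2\right) \left(-19\right) = 25 \cdot \frac{1}{9} \cdot 7 \left(-19\right) = \frac{25}{9} \cdot 7 \left(-19\right) = \frac{175}{9} \left(-19\right) = - \frac{3325}{9}$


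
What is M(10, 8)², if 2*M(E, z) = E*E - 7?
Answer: 8649/4 ≈ 2162.3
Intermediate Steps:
M(E, z) = -7/2 + E²/2 (M(E, z) = (E*E - 7)/2 = (E² - 7)/2 = (-7 + E²)/2 = -7/2 + E²/2)
M(10, 8)² = (-7/2 + (½)*10²)² = (-7/2 + (½)*100)² = (-7/2 + 50)² = (93/2)² = 8649/4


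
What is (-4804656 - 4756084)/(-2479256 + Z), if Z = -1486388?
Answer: 2390185/991411 ≈ 2.4109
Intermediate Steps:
(-4804656 - 4756084)/(-2479256 + Z) = (-4804656 - 4756084)/(-2479256 - 1486388) = -9560740/(-3965644) = -9560740*(-1/3965644) = 2390185/991411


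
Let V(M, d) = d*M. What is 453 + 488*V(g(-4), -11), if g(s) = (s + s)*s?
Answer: -171323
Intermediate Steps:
g(s) = 2*s² (g(s) = (2*s)*s = 2*s²)
V(M, d) = M*d
453 + 488*V(g(-4), -11) = 453 + 488*((2*(-4)²)*(-11)) = 453 + 488*((2*16)*(-11)) = 453 + 488*(32*(-11)) = 453 + 488*(-352) = 453 - 171776 = -171323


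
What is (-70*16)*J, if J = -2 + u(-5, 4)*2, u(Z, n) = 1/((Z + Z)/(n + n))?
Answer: 4032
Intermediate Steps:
u(Z, n) = n/Z (u(Z, n) = 1/((2*Z)/((2*n))) = 1/((2*Z)*(1/(2*n))) = 1/(Z/n) = n/Z)
J = -18/5 (J = -2 + (4/(-5))*2 = -2 + (4*(-1/5))*2 = -2 - 4/5*2 = -2 - 8/5 = -18/5 ≈ -3.6000)
(-70*16)*J = -70*16*(-18/5) = -1120*(-18/5) = 4032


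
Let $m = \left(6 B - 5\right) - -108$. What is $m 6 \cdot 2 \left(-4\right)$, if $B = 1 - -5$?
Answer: $-6672$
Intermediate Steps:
$B = 6$ ($B = 1 + 5 = 6$)
$m = 139$ ($m = \left(6 \cdot 6 - 5\right) - -108 = \left(36 - 5\right) + 108 = 31 + 108 = 139$)
$m 6 \cdot 2 \left(-4\right) = 139 \cdot 6 \cdot 2 \left(-4\right) = 139 \cdot 12 \left(-4\right) = 139 \left(-48\right) = -6672$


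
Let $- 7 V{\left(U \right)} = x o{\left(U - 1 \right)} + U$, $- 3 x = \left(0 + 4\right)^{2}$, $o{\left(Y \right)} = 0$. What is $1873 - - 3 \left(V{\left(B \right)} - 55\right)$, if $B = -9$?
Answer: $\frac{11983}{7} \approx 1711.9$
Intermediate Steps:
$x = - \frac{16}{3}$ ($x = - \frac{\left(0 + 4\right)^{2}}{3} = - \frac{4^{2}}{3} = \left(- \frac{1}{3}\right) 16 = - \frac{16}{3} \approx -5.3333$)
$V{\left(U \right)} = - \frac{U}{7}$ ($V{\left(U \right)} = - \frac{\left(- \frac{16}{3}\right) 0 + U}{7} = - \frac{0 + U}{7} = - \frac{U}{7}$)
$1873 - - 3 \left(V{\left(B \right)} - 55\right) = 1873 - - 3 \left(\left(- \frac{1}{7}\right) \left(-9\right) - 55\right) = 1873 - - 3 \left(\frac{9}{7} - 55\right) = 1873 - \left(-3\right) \left(- \frac{376}{7}\right) = 1873 - \frac{1128}{7} = \frac{11983}{7}$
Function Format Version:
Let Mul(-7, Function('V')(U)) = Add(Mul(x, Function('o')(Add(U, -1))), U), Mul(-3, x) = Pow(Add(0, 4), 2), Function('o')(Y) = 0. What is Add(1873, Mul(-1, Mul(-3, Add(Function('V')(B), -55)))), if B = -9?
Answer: Rational(11983, 7) ≈ 1711.9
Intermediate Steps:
x = Rational(-16, 3) (x = Mul(Rational(-1, 3), Pow(Add(0, 4), 2)) = Mul(Rational(-1, 3), Pow(4, 2)) = Mul(Rational(-1, 3), 16) = Rational(-16, 3) ≈ -5.3333)
Function('V')(U) = Mul(Rational(-1, 7), U) (Function('V')(U) = Mul(Rational(-1, 7), Add(Mul(Rational(-16, 3), 0), U)) = Mul(Rational(-1, 7), Add(0, U)) = Mul(Rational(-1, 7), U))
Add(1873, Mul(-1, Mul(-3, Add(Function('V')(B), -55)))) = Add(1873, Mul(-1, Mul(-3, Add(Mul(Rational(-1, 7), -9), -55)))) = Add(1873, Mul(-1, Mul(-3, Add(Rational(9, 7), -55)))) = Add(1873, Mul(-1, Mul(-3, Rational(-376, 7)))) = Add(1873, Mul(-1, Rational(1128, 7))) = Add(1873, Rational(-1128, 7)) = Rational(11983, 7)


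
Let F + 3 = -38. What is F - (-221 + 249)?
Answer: -69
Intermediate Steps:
F = -41 (F = -3 - 38 = -41)
F - (-221 + 249) = -41 - (-221 + 249) = -41 - 1*28 = -41 - 28 = -69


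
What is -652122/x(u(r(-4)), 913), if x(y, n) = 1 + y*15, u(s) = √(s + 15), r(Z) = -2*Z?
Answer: 326061/2587 - 4890915*√23/2587 ≈ -8940.8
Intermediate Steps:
u(s) = √(15 + s)
x(y, n) = 1 + 15*y
-652122/x(u(r(-4)), 913) = -652122/(1 + 15*√(15 - 2*(-4))) = -652122/(1 + 15*√(15 + 8)) = -652122/(1 + 15*√23)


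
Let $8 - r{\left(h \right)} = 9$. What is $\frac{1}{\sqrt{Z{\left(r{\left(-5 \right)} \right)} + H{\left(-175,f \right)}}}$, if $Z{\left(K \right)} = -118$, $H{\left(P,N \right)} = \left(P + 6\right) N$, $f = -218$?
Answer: $\frac{\sqrt{9181}}{18362} \approx 0.0052183$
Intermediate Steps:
$r{\left(h \right)} = -1$ ($r{\left(h \right)} = 8 - 9 = -1$)
$H{\left(P,N \right)} = N \left(6 + P\right)$ ($H{\left(P,N \right)} = \left(6 + P\right) N = N \left(6 + P\right)$)
$\frac{1}{\sqrt{Z{\left(r{\left(-5 \right)} \right)} + H{\left(-175,f \right)}}} = \frac{1}{\sqrt{-118 - 218 \left(6 - 175\right)}} = \frac{1}{\sqrt{-118 - -36842}} = \frac{1}{\sqrt{-118 + 36842}} = \frac{1}{\sqrt{36724}} = \frac{1}{2 \sqrt{9181}} = \frac{\sqrt{9181}}{18362}$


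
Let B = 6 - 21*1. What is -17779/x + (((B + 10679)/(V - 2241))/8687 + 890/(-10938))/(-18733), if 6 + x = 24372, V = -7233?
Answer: -21191326531478787/29042743736840834 ≈ -0.72966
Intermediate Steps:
B = -15 (B = 6 - 21 = -15)
x = 24366 (x = -6 + 24372 = 24366)
-17779/x + (((B + 10679)/(V - 2241))/8687 + 890/(-10938))/(-18733) = -17779/24366 + (((-15 + 10679)/(-7233 - 2241))/8687 + 890/(-10938))/(-18733) = -17779*1/24366 + ((10664/(-9474))*(1/8687) + 890*(-1/10938))*(-1/18733) = -17779/24366 + ((10664*(-1/9474))*(1/8687) - 445/5469)*(-1/18733) = -17779/24366 + (-5332/4737*1/8687 - 445/5469)*(-1/18733) = -17779/24366 + (-5332/41150319 - 445/5469)*(-1/18733) = -17779/24366 - 6113684221/75017031537*(-1/18733) = -17779/24366 + 6113684221/1405294051782621 = -21191326531478787/29042743736840834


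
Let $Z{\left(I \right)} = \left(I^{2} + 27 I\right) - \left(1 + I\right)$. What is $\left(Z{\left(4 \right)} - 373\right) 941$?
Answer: $-239014$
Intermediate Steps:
$Z{\left(I \right)} = -1 + I^{2} + 26 I$
$\left(Z{\left(4 \right)} - 373\right) 941 = \left(\left(-1 + 4^{2} + 26 \cdot 4\right) - 373\right) 941 = \left(\left(-1 + 16 + 104\right) - 373\right) 941 = \left(119 - 373\right) 941 = \left(-254\right) 941 = -239014$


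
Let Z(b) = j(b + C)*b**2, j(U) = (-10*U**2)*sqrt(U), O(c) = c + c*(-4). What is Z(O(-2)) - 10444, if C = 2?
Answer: -10444 - 46080*sqrt(2) ≈ -75611.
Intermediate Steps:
O(c) = -3*c (O(c) = c - 4*c = -3*c)
j(U) = -10*U**(5/2)
Z(b) = -10*b**2*(2 + b)**(5/2) (Z(b) = (-10*(b + 2)**(5/2))*b**2 = (-10*(2 + b)**(5/2))*b**2 = -10*b**2*(2 + b)**(5/2))
Z(O(-2)) - 10444 = -10*(-3*(-2))**2*(2 - 3*(-2))**(5/2) - 10444 = -10*6**2*(2 + 6)**(5/2) - 10444 = -10*36*8**(5/2) - 10444 = -10*36*128*sqrt(2) - 10444 = -46080*sqrt(2) - 10444 = -10444 - 46080*sqrt(2)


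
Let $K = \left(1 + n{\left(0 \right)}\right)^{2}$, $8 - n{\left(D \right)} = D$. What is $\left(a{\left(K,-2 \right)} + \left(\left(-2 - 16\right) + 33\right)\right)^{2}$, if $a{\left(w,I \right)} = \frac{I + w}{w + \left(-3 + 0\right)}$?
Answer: $\frac{1560001}{6084} \approx 256.41$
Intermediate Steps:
$n{\left(D \right)} = 8 - D$
$K = 81$ ($K = \left(1 + \left(8 - 0\right)\right)^{2} = \left(1 + \left(8 + 0\right)\right)^{2} = \left(1 + 8\right)^{2} = 9^{2} = 81$)
$a{\left(w,I \right)} = \frac{I + w}{-3 + w}$ ($a{\left(w,I \right)} = \frac{I + w}{w - 3} = \frac{I + w}{-3 + w}$)
$\left(a{\left(K,-2 \right)} + \left(\left(-2 - 16\right) + 33\right)\right)^{2} = \left(\frac{-2 + 81}{-3 + 81} + \left(\left(-2 - 16\right) + 33\right)\right)^{2} = \left(\frac{1}{78} \cdot 79 + \left(-18 + 33\right)\right)^{2} = \left(\frac{1}{78} \cdot 79 + 15\right)^{2} = \left(\frac{79}{78} + 15\right)^{2} = \left(\frac{1249}{78}\right)^{2} = \frac{1560001}{6084}$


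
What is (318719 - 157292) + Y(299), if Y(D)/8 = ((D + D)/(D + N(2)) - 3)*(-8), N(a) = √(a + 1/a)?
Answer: 28874105687/178797 + 38272*√10/178797 ≈ 1.6149e+5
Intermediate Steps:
N(a) = √(a + 1/a)
Y(D) = 192 - 128*D/(D + √10/2) (Y(D) = 8*(((D + D)/(D + √(2 + 1/2)) - 3)*(-8)) = 8*(((2*D)/(D + √(2 + ½)) - 3)*(-8)) = 8*(((2*D)/(D + √(5/2)) - 3)*(-8)) = 8*(((2*D)/(D + √10/2) - 3)*(-8)) = 8*((2*D/(D + √10/2) - 3)*(-8)) = 8*((-3 + 2*D/(D + √10/2))*(-8)) = 8*(24 - 16*D/(D + √10/2)) = 192 - 128*D/(D + √10/2))
(318719 - 157292) + Y(299) = (318719 - 157292) + 64*(2*299 + 3*√10)/(√10 + 2*299) = 161427 + 64*(598 + 3*√10)/(√10 + 598) = 161427 + 64*(598 + 3*√10)/(598 + √10)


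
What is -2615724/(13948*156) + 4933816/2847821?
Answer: 273859774267/516378295004 ≈ 0.53035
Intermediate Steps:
-2615724/(13948*156) + 4933816/2847821 = -2615724/2175888 + 4933816*(1/2847821) = -2615724*1/2175888 + 4933816/2847821 = -217977/181324 + 4933816/2847821 = 273859774267/516378295004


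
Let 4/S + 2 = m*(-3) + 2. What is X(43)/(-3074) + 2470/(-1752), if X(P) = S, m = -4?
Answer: -1898341/1346412 ≈ -1.4099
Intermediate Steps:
S = 1/3 (S = 4/(-2 + (-4*(-3) + 2)) = 4/(-2 + (12 + 2)) = 4/(-2 + 14) = 4/12 = 4*(1/12) = 1/3 ≈ 0.33333)
X(P) = 1/3
X(43)/(-3074) + 2470/(-1752) = (1/3)/(-3074) + 2470/(-1752) = (1/3)*(-1/3074) + 2470*(-1/1752) = -1/9222 - 1235/876 = -1898341/1346412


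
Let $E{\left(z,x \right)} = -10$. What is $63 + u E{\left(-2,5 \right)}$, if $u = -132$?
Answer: $1383$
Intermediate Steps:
$63 + u E{\left(-2,5 \right)} = 63 - -1320 = 63 + 1320 = 1383$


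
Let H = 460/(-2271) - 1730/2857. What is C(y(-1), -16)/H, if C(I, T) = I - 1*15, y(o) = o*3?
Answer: 58394223/2621525 ≈ 22.275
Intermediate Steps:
H = -5243050/6488247 (H = 460*(-1/2271) - 1730*1/2857 = -460/2271 - 1730/2857 = -5243050/6488247 ≈ -0.80808)
y(o) = 3*o
C(I, T) = -15 + I (C(I, T) = I - 15 = -15 + I)
C(y(-1), -16)/H = (-15 + 3*(-1))/(-5243050/6488247) = (-15 - 3)*(-6488247/5243050) = -18*(-6488247/5243050) = 58394223/2621525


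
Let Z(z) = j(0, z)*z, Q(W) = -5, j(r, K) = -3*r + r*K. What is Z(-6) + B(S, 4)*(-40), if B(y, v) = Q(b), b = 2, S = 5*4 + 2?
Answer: 200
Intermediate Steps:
S = 22 (S = 20 + 2 = 22)
j(r, K) = -3*r + K*r
B(y, v) = -5
Z(z) = 0 (Z(z) = (0*(-3 + z))*z = 0*z = 0)
Z(-6) + B(S, 4)*(-40) = 0 - 5*(-40) = 0 + 200 = 200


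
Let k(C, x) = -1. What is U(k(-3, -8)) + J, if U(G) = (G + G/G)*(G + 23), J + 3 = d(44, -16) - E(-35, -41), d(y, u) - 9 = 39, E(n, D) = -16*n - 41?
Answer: -474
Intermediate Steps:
E(n, D) = -41 - 16*n
d(y, u) = 48 (d(y, u) = 9 + 39 = 48)
J = -474 (J = -3 + (48 - (-41 - 16*(-35))) = -3 + (48 - (-41 + 560)) = -3 + (48 - 1*519) = -3 + (48 - 519) = -3 - 471 = -474)
U(G) = (1 + G)*(23 + G) (U(G) = (G + 1)*(23 + G) = (1 + G)*(23 + G))
U(k(-3, -8)) + J = (23 + (-1)² + 24*(-1)) - 474 = (23 + 1 - 24) - 474 = 0 - 474 = -474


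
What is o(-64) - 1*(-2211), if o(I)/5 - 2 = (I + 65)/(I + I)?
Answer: 284283/128 ≈ 2221.0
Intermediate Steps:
o(I) = 10 + 5*(65 + I)/(2*I) (o(I) = 10 + 5*((I + 65)/(I + I)) = 10 + 5*((65 + I)/((2*I))) = 10 + 5*((65 + I)*(1/(2*I))) = 10 + 5*((65 + I)/(2*I)) = 10 + 5*(65 + I)/(2*I))
o(-64) - 1*(-2211) = (25/2)*(13 - 64)/(-64) - 1*(-2211) = (25/2)*(-1/64)*(-51) + 2211 = 1275/128 + 2211 = 284283/128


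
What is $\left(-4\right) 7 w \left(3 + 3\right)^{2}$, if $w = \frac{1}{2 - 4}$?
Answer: $504$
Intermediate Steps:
$w = - \frac{1}{2}$ ($w = \frac{1}{-2} = - \frac{1}{2} \approx -0.5$)
$\left(-4\right) 7 w \left(3 + 3\right)^{2} = \left(-4\right) 7 \left(- \frac{1}{2}\right) \left(3 + 3\right)^{2} = \left(-28\right) \left(- \frac{1}{2}\right) 6^{2} = 14 \cdot 36 = 504$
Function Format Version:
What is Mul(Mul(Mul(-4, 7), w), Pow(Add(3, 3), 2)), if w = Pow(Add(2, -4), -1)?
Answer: 504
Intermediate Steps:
w = Rational(-1, 2) (w = Pow(-2, -1) = Rational(-1, 2) ≈ -0.50000)
Mul(Mul(Mul(-4, 7), w), Pow(Add(3, 3), 2)) = Mul(Mul(Mul(-4, 7), Rational(-1, 2)), Pow(Add(3, 3), 2)) = Mul(Mul(-28, Rational(-1, 2)), Pow(6, 2)) = Mul(14, 36) = 504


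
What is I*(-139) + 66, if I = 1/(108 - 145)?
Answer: 2581/37 ≈ 69.757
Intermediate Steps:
I = -1/37 (I = 1/(-37) = -1/37 ≈ -0.027027)
I*(-139) + 66 = -1/37*(-139) + 66 = 139/37 + 66 = 2581/37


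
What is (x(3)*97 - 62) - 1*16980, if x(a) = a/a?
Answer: -16945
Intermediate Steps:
x(a) = 1
(x(3)*97 - 62) - 1*16980 = (1*97 - 62) - 1*16980 = (97 - 62) - 16980 = 35 - 16980 = -16945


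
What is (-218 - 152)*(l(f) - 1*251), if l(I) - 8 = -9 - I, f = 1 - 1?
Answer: 93240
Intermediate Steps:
f = 0
l(I) = -1 - I (l(I) = 8 + (-9 - I) = -1 - I)
(-218 - 152)*(l(f) - 1*251) = (-218 - 152)*((-1 - 1*0) - 1*251) = -370*((-1 + 0) - 251) = -370*(-1 - 251) = -370*(-252) = 93240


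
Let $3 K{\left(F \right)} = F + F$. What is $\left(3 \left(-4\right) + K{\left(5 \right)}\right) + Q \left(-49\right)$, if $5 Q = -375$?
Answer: $\frac{10999}{3} \approx 3666.3$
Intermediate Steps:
$K{\left(F \right)} = \frac{2 F}{3}$ ($K{\left(F \right)} = \frac{F + F}{3} = \frac{2 F}{3}$)
$Q = -75$ ($Q = \frac{1}{5} \left(-375\right) = -75$)
$\left(3 \left(-4\right) + K{\left(5 \right)}\right) + Q \left(-49\right) = \left(3 \left(-4\right) + \frac{2}{3} \cdot 5\right) - -3675 = \left(-12 + \frac{10}{3}\right) + 3675 = - \frac{26}{3} + 3675 = \frac{10999}{3}$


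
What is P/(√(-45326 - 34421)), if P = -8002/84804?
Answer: 4001*I*√79747/3381432294 ≈ 0.00033414*I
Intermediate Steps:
P = -4001/42402 (P = -8002*1/84804 = -4001/42402 ≈ -0.094359)
P/(√(-45326 - 34421)) = -4001/(42402*√(-45326 - 34421)) = -4001*(-I*√79747/79747)/42402 = -(-4001)*I*√79747/3381432294 = 4001*I*√79747/3381432294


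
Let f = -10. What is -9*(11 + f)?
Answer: -9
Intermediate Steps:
-9*(11 + f) = -9*(11 - 10) = -9*1 = -9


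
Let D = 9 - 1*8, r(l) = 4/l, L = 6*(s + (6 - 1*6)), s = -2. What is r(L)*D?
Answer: -⅓ ≈ -0.33333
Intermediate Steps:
L = -12 (L = 6*(-2 + (6 - 1*6)) = 6*(-2 + (6 - 6)) = 6*(-2 + 0) = 6*(-2) = -12)
D = 1 (D = 9 - 8 = 1)
r(L)*D = (4/(-12))*1 = (4*(-1/12))*1 = -⅓*1 = -⅓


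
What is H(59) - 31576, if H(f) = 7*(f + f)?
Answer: -30750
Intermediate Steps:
H(f) = 14*f (H(f) = 7*(2*f) = 14*f)
H(59) - 31576 = 14*59 - 31576 = 826 - 31576 = -30750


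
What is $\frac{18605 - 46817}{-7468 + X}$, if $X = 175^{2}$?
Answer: $- \frac{9404}{7719} \approx -1.2183$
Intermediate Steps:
$X = 30625$
$\frac{18605 - 46817}{-7468 + X} = \frac{18605 - 46817}{-7468 + 30625} = - \frac{28212}{23157} = \left(-28212\right) \frac{1}{23157} = - \frac{9404}{7719}$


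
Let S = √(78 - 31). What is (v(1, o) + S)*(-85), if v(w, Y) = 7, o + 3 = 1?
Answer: -595 - 85*√47 ≈ -1177.7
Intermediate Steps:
o = -2 (o = -3 + 1 = -2)
S = √47 ≈ 6.8557
(v(1, o) + S)*(-85) = (7 + √47)*(-85) = -595 - 85*√47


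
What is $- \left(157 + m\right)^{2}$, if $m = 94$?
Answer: $-63001$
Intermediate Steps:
$- \left(157 + m\right)^{2} = - \left(157 + 94\right)^{2} = - 251^{2} = \left(-1\right) 63001 = -63001$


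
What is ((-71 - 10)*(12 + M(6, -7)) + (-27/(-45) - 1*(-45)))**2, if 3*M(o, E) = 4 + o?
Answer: 35784324/25 ≈ 1.4314e+6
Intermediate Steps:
M(o, E) = 4/3 + o/3 (M(o, E) = (4 + o)/3 = 4/3 + o/3)
((-71 - 10)*(12 + M(6, -7)) + (-27/(-45) - 1*(-45)))**2 = ((-71 - 10)*(12 + (4/3 + (1/3)*6)) + (-27/(-45) - 1*(-45)))**2 = (-81*(12 + (4/3 + 2)) + (-27*(-1/45) + 45))**2 = (-81*(12 + 10/3) + (3/5 + 45))**2 = (-81*46/3 + 228/5)**2 = (-1242 + 228/5)**2 = (-5982/5)**2 = 35784324/25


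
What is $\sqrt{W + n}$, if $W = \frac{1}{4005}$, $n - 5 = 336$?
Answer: $\frac{\sqrt{607739170}}{1335} \approx 18.466$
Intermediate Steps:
$n = 341$ ($n = 5 + 336 = 341$)
$W = \frac{1}{4005} \approx 0.00024969$
$\sqrt{W + n} = \sqrt{\frac{1}{4005} + 341} = \sqrt{\frac{1365706}{4005}} = \frac{\sqrt{607739170}}{1335}$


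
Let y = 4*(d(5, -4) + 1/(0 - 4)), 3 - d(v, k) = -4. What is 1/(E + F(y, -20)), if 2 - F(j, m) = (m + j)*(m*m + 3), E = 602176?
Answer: 1/599357 ≈ 1.6685e-6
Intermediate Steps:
d(v, k) = 7 (d(v, k) = 3 - 1*(-4) = 3 + 4 = 7)
y = 27 (y = 4*(7 + 1/(0 - 4)) = 4*(7 + 1/(-4)) = 4*(7 - ¼) = 4*(27/4) = 27)
F(j, m) = 2 - (3 + m²)*(j + m) (F(j, m) = 2 - (m + j)*(m*m + 3) = 2 - (j + m)*(m² + 3) = 2 - (j + m)*(3 + m²) = 2 - (3 + m²)*(j + m))
1/(E + F(y, -20)) = 1/(602176 + (2 - 1*(-20)³ - 3*27 - 3*(-20) - 1*27*(-20)²)) = 1/(602176 + (2 - 1*(-8000) - 81 + 60 - 1*27*400)) = 1/(602176 + (2 + 8000 - 81 + 60 - 10800)) = 1/(602176 - 2819) = 1/599357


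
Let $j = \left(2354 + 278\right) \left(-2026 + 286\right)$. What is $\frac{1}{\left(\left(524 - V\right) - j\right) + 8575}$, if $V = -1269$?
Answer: $\frac{1}{4590048} \approx 2.1786 \cdot 10^{-7}$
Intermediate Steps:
$j = -4579680$ ($j = 2632 \left(-1740\right) = -4579680$)
$\frac{1}{\left(\left(524 - V\right) - j\right) + 8575} = \frac{1}{\left(\left(524 - -1269\right) - -4579680\right) + 8575} = \frac{1}{\left(\left(524 + 1269\right) + 4579680\right) + 8575} = \frac{1}{\left(1793 + 4579680\right) + 8575} = \frac{1}{4581473 + 8575} = \frac{1}{4590048}$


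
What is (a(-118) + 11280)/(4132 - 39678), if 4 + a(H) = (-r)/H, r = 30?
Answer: -665299/2097214 ≈ -0.31723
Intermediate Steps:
a(H) = -4 - 30/H (a(H) = -4 + (-1*30)/H = -4 - 30/H)
(a(-118) + 11280)/(4132 - 39678) = ((-4 - 30/(-118)) + 11280)/(4132 - 39678) = ((-4 - 30*(-1/118)) + 11280)/(-35546) = ((-4 + 15/59) + 11280)*(-1/35546) = (-221/59 + 11280)*(-1/35546) = (665299/59)*(-1/35546) = -665299/2097214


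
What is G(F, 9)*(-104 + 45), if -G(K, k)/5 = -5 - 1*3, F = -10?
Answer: -2360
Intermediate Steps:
G(K, k) = 40 (G(K, k) = -5*(-5 - 1*3) = -5*(-5 - 3) = -5*(-8) = 40)
G(F, 9)*(-104 + 45) = 40*(-104 + 45) = 40*(-59) = -2360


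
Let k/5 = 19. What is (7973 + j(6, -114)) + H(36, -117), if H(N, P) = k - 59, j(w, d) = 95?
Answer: 8104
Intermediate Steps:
k = 95 (k = 5*19 = 95)
H(N, P) = 36 (H(N, P) = 95 - 59 = 36)
(7973 + j(6, -114)) + H(36, -117) = (7973 + 95) + 36 = 8068 + 36 = 8104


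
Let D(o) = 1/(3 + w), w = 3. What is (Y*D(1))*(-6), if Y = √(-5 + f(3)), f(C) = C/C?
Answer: -2*I ≈ -2.0*I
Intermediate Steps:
f(C) = 1
D(o) = ⅙ (D(o) = 1/(3 + 3) = 1/6 = ⅙)
Y = 2*I (Y = √(-5 + 1) = √(-4) = 2*I ≈ 2.0*I)
(Y*D(1))*(-6) = ((2*I)*(⅙))*(-6) = (I/3)*(-6) = -2*I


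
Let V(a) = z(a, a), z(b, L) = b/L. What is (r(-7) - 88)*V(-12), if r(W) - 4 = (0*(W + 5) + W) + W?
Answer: -98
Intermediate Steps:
V(a) = 1 (V(a) = a/a = 1)
r(W) = 4 + 2*W (r(W) = 4 + ((0*(W + 5) + W) + W) = 4 + ((0*(5 + W) + W) + W) = 4 + ((0 + W) + W) = 4 + (W + W) = 4 + 2*W)
(r(-7) - 88)*V(-12) = ((4 + 2*(-7)) - 88)*1 = ((4 - 14) - 88)*1 = (-10 - 88)*1 = -98*1 = -98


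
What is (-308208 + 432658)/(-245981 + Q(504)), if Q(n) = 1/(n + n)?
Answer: -125445600/247948847 ≈ -0.50593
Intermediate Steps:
Q(n) = 1/(2*n)
(-308208 + 432658)/(-245981 + Q(504)) = (-308208 + 432658)/(-245981 + (½)/504) = 124450/(-245981 + (½)*(1/504)) = 124450/(-245981 + 1/1008) = 124450/(-247948847/1008) = 124450*(-1008/247948847) = -125445600/247948847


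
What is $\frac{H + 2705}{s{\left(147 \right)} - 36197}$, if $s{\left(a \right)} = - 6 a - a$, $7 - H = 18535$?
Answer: $\frac{15823}{37226} \approx 0.42505$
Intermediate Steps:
$H = -18528$ ($H = 7 - 18535 = -18528$)
$s{\left(a \right)} = - 7 a$
$\frac{H + 2705}{s{\left(147 \right)} - 36197} = \frac{-18528 + 2705}{\left(-7\right) 147 - 36197} = - \frac{15823}{-1029 - 36197} = - \frac{15823}{-37226} = \left(-15823\right) \left(- \frac{1}{37226}\right) = \frac{15823}{37226}$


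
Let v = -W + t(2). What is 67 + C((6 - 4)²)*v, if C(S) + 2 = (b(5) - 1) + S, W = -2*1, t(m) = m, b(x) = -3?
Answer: 59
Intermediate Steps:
W = -2
C(S) = -6 + S (C(S) = -2 + ((-3 - 1) + S) = -2 + (-4 + S) = -6 + S)
v = 4 (v = -1*(-2) + 2 = 2 + 2 = 4)
67 + C((6 - 4)²)*v = 67 + (-6 + (6 - 4)²)*4 = 67 + (-6 + 2²)*4 = 67 + (-6 + 4)*4 = 67 - 2*4 = 67 - 8 = 59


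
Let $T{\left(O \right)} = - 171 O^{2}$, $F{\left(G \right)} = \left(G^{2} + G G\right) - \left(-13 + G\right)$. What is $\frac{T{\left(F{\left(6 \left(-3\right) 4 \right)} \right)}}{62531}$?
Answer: $- \frac{18684350739}{62531} \approx -2.988 \cdot 10^{5}$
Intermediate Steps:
$F{\left(G \right)} = 13 - G + 2 G^{2}$ ($F{\left(G \right)} = \left(G^{2} + G^{2}\right) - \left(-13 + G\right) = 2 G^{2} - \left(-13 + G\right) = 13 - G + 2 G^{2}$)
$\frac{T{\left(F{\left(6 \left(-3\right) 4 \right)} \right)}}{62531} = \frac{\left(-171\right) \left(13 - 6 \left(-3\right) 4 + 2 \left(6 \left(-3\right) 4\right)^{2}\right)^{2}}{62531} = - 171 \left(13 - \left(-18\right) 4 + 2 \left(\left(-18\right) 4\right)^{2}\right)^{2} \cdot \frac{1}{62531} = - 171 \left(13 - -72 + 2 \left(-72\right)^{2}\right)^{2} \cdot \frac{1}{62531} = - 171 \left(13 + 72 + 2 \cdot 5184\right)^{2} \cdot \frac{1}{62531} = - 171 \left(13 + 72 + 10368\right)^{2} \cdot \frac{1}{62531} = - 171 \cdot 10453^{2} \cdot \frac{1}{62531} = \left(-171\right) 109265209 \cdot \frac{1}{62531} = \left(-18684350739\right) \frac{1}{62531} = - \frac{18684350739}{62531}$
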